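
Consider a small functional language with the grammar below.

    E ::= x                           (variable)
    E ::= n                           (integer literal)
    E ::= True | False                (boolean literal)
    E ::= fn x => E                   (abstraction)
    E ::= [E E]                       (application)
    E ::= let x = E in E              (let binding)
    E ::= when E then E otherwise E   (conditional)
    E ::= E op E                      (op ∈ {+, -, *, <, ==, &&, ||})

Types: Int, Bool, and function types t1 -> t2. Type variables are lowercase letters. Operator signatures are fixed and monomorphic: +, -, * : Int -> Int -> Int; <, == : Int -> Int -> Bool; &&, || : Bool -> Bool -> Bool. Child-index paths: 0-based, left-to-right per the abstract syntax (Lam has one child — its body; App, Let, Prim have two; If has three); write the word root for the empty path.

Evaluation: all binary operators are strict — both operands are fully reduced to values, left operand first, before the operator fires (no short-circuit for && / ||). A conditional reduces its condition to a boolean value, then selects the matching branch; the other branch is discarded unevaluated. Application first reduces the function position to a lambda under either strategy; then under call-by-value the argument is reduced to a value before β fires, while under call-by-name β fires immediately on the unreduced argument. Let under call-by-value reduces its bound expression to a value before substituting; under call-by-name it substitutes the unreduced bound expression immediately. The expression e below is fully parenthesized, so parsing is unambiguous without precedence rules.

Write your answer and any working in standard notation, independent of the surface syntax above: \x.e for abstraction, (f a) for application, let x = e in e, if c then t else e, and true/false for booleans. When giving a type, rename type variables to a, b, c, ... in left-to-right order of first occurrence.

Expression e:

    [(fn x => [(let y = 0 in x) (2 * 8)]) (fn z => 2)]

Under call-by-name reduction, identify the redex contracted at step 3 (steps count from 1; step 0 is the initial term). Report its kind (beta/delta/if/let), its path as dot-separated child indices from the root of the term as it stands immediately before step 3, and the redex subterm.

Derivation:
step 0: ((\x.((let y = 0 in x) (2 * 8))) (\z.2))
step 1: [beta@root] ((let y = 0 in (\z.2)) (2 * 8))
step 2: [let@0] ((\z.2) (2 * 8))
step 3: [beta@root] 2

Answer: beta at root : ((\z.2) (2 * 8))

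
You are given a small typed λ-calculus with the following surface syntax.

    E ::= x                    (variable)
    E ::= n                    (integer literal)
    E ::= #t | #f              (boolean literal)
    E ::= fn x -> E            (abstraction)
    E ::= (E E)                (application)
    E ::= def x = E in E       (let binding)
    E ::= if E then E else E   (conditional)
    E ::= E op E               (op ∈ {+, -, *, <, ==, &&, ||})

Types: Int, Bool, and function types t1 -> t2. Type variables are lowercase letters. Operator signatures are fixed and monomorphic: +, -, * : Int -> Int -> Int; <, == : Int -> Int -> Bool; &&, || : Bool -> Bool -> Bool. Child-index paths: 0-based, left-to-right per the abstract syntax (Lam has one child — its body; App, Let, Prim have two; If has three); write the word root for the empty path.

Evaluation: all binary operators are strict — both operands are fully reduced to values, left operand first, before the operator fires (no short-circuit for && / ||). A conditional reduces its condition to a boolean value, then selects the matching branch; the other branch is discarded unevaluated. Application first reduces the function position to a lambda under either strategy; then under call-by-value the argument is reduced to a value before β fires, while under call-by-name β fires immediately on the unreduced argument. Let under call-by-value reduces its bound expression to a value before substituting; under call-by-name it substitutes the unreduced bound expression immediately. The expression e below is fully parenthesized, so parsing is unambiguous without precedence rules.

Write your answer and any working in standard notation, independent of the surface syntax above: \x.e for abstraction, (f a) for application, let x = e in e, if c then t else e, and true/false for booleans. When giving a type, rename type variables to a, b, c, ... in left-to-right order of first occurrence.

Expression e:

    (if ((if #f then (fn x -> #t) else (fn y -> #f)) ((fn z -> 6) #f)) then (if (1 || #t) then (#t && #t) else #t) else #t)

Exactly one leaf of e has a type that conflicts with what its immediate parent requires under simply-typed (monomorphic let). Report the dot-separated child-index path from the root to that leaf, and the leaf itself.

Answer: 1.0.0 : 1

Trace:
  unify Bool ~ Bool
\x._ : a -> Bool
\y._ : b -> Bool
  unify a -> Bool ~ b -> Bool
  unify a ~ b
  unify Bool ~ Bool
\z._ : c -> Int
  unify c -> Int ~ Bool -> d
  unify c ~ Bool
  unify Int ~ d
_ _ : Int
  unify b -> Bool ~ Int -> e
  unify b ~ Int
  unify Bool ~ e
_ _ : Bool
  unify Bool ~ Bool
  unify Int ~ Bool
  FAIL: mismatch Int ~ Bool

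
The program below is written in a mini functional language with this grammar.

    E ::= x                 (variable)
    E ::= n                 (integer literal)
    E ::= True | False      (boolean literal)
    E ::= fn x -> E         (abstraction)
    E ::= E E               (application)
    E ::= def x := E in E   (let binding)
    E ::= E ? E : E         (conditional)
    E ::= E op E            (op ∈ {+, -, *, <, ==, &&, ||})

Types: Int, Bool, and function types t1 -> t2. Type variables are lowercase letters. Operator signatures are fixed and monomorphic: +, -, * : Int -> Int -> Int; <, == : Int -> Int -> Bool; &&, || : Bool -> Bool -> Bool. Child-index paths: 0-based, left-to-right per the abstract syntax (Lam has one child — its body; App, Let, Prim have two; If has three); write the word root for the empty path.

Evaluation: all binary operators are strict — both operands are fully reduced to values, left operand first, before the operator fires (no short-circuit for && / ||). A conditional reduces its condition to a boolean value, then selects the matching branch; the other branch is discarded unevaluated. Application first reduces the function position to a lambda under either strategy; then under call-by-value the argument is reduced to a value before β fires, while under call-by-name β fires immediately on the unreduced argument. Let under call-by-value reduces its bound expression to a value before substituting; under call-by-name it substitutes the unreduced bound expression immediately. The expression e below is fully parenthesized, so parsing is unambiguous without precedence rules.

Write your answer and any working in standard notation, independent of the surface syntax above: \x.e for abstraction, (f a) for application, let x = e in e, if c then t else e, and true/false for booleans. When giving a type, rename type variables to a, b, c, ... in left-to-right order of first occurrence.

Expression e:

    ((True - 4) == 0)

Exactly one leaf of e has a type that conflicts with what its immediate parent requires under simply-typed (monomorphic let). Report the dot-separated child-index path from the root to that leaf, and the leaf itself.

Answer: 0.0 : true

Derivation:
  unify Bool ~ Int
  FAIL: mismatch Bool ~ Int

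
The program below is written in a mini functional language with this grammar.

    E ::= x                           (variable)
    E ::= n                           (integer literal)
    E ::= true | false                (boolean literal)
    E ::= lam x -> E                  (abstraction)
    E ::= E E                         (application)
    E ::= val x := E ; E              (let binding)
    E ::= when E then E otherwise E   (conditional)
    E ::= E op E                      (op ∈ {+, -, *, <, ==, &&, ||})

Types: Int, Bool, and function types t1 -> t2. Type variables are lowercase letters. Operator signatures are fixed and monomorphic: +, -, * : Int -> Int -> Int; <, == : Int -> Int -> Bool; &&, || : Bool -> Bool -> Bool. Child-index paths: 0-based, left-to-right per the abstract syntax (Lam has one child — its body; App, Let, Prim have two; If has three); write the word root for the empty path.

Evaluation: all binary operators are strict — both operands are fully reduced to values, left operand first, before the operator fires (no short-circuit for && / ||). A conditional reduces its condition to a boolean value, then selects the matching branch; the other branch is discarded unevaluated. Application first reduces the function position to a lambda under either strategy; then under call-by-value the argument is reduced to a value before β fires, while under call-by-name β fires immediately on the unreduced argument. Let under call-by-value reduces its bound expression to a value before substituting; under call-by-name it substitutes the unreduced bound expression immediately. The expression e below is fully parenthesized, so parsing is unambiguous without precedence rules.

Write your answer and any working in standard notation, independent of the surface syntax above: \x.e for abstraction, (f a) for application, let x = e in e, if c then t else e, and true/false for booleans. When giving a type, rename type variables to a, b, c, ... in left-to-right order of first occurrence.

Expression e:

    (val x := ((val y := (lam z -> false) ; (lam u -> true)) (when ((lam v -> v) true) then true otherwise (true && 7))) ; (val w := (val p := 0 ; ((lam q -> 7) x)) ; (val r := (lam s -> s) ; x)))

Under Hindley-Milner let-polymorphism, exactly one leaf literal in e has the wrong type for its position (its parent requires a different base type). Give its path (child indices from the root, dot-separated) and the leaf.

Answer: 0.1.2.1 : 7

Derivation:
\z._ : a -> Bool
let y : forall. a -> Bool
\u._ : b -> Bool
v : c
\v._ : c -> c
  unify c -> c ~ Bool -> d
  unify c ~ Bool
  unify Bool ~ d
_ _ : Bool
  unify Bool ~ Bool
  unify Bool ~ Bool
  unify Int ~ Bool
  FAIL: mismatch Int ~ Bool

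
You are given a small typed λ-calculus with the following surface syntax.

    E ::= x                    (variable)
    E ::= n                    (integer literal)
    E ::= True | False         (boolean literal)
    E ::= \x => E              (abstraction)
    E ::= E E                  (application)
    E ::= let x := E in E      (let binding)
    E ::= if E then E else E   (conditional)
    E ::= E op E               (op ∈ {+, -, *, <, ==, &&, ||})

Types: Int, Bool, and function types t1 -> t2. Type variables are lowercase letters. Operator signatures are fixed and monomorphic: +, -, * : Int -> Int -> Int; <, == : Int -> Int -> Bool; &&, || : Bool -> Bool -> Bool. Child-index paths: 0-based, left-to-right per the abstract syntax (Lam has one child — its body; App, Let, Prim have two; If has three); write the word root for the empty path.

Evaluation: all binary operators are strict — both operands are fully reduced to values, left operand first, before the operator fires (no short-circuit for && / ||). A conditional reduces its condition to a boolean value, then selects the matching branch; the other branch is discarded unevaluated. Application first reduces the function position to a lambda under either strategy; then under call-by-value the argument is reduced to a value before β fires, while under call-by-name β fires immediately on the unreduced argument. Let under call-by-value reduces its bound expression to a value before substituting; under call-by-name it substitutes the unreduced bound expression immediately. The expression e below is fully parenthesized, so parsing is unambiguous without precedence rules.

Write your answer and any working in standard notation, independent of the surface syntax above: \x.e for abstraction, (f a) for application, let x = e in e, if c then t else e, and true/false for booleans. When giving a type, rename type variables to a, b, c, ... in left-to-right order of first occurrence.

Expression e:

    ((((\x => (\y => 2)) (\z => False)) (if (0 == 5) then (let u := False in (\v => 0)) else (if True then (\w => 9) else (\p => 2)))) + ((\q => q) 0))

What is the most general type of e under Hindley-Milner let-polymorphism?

Answer: Int

Derivation:
\y._ : b -> Int
\x._ : a -> b -> Int
\z._ : c -> Bool
  unify a -> b -> Int ~ (c -> Bool) -> d
  unify a ~ c -> Bool
  unify b -> Int ~ d
_ _ : b -> Int
  unify Int ~ Int
  unify Int ~ Int
  unify Bool ~ Bool
let u : Bool
\v._ : e -> Int
  unify Bool ~ Bool
\w._ : f -> Int
\p._ : g -> Int
  unify f -> Int ~ g -> Int
  unify f ~ g
  unify Int ~ Int
  unify e -> Int ~ g -> Int
  unify e ~ g
  unify Int ~ Int
  unify b -> Int ~ (g -> Int) -> h
  unify b ~ g -> Int
  unify Int ~ h
_ _ : Int
  unify Int ~ Int
q : i
\q._ : i -> i
  unify i -> i ~ Int -> j
  unify i ~ Int
  unify Int ~ j
_ _ : Int
  unify Int ~ Int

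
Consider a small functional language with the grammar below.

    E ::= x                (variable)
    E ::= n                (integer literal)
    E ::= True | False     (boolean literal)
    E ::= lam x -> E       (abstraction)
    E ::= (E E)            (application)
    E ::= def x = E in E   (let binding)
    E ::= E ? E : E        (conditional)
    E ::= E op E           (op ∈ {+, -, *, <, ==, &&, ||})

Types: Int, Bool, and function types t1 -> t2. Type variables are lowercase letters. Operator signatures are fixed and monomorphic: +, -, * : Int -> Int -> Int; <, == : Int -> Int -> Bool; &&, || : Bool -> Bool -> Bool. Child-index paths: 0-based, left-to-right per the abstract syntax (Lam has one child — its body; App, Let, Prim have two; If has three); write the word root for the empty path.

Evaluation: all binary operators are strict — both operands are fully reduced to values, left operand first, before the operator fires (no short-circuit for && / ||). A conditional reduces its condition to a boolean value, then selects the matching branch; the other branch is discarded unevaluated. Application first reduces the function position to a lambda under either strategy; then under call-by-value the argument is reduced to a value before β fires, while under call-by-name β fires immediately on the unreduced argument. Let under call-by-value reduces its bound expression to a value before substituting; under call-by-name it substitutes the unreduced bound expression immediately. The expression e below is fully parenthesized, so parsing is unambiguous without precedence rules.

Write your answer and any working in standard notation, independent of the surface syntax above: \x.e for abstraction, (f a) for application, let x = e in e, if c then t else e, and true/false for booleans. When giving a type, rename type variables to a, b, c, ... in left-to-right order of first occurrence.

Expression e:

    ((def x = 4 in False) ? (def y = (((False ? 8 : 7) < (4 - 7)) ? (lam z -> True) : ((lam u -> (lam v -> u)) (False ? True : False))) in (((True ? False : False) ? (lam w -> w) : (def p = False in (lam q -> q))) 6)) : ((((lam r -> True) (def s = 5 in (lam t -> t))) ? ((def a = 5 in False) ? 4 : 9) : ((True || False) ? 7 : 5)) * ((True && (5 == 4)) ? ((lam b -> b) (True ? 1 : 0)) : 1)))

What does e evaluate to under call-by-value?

Trace:
step 0: (if (let x = 4 in false) then (let y = (if ((if false then 8 else 7) < (4 - 7)) then (\z.true) else ((\u.(\v.u)) (if false then true else false))) in ((if (if true then false else false) then (\w.w) else (let p = false in (\q.q))) 6)) else ((if ((\r.true) (let s = 5 in (\t.t))) then (if (let a = 5 in false) then 4 else 9) else (if (true || false) then 7 else 5)) * (if (true && (5 == 4)) then ((\b.b) (if true then 1 else 0)) else 1)))
step 1: [let@0] (if false then (let y = (if ((if false then 8 else 7) < (4 - 7)) then (\z.true) else ((\u.(\v.u)) (if false then true else false))) in ((if (if true then false else false) then (\w.w) else (let p = false in (\q.q))) 6)) else ((if ((\r.true) (let s = 5 in (\t.t))) then (if (let a = 5 in false) then 4 else 9) else (if (true || false) then 7 else 5)) * (if (true && (5 == 4)) then ((\b.b) (if true then 1 else 0)) else 1)))
step 2: [if@root] ((if ((\r.true) (let s = 5 in (\t.t))) then (if (let a = 5 in false) then 4 else 9) else (if (true || false) then 7 else 5)) * (if (true && (5 == 4)) then ((\b.b) (if true then 1 else 0)) else 1))
step 3: [let@0.0.1] ((if ((\r.true) (\t.t)) then (if (let a = 5 in false) then 4 else 9) else (if (true || false) then 7 else 5)) * (if (true && (5 == 4)) then ((\b.b) (if true then 1 else 0)) else 1))
step 4: [beta@0.0] ((if true then (if (let a = 5 in false) then 4 else 9) else (if (true || false) then 7 else 5)) * (if (true && (5 == 4)) then ((\b.b) (if true then 1 else 0)) else 1))
step 5: [if@0] ((if (let a = 5 in false) then 4 else 9) * (if (true && (5 == 4)) then ((\b.b) (if true then 1 else 0)) else 1))
step 6: [let@0.0] ((if false then 4 else 9) * (if (true && (5 == 4)) then ((\b.b) (if true then 1 else 0)) else 1))
step 7: [if@0] (9 * (if (true && (5 == 4)) then ((\b.b) (if true then 1 else 0)) else 1))
step 8: [delta@1.0.1] (9 * (if (true && false) then ((\b.b) (if true then 1 else 0)) else 1))
step 9: [delta@1.0] (9 * (if false then ((\b.b) (if true then 1 else 0)) else 1))
step 10: [if@1] (9 * 1)
step 11: [delta@root] 9

Answer: 9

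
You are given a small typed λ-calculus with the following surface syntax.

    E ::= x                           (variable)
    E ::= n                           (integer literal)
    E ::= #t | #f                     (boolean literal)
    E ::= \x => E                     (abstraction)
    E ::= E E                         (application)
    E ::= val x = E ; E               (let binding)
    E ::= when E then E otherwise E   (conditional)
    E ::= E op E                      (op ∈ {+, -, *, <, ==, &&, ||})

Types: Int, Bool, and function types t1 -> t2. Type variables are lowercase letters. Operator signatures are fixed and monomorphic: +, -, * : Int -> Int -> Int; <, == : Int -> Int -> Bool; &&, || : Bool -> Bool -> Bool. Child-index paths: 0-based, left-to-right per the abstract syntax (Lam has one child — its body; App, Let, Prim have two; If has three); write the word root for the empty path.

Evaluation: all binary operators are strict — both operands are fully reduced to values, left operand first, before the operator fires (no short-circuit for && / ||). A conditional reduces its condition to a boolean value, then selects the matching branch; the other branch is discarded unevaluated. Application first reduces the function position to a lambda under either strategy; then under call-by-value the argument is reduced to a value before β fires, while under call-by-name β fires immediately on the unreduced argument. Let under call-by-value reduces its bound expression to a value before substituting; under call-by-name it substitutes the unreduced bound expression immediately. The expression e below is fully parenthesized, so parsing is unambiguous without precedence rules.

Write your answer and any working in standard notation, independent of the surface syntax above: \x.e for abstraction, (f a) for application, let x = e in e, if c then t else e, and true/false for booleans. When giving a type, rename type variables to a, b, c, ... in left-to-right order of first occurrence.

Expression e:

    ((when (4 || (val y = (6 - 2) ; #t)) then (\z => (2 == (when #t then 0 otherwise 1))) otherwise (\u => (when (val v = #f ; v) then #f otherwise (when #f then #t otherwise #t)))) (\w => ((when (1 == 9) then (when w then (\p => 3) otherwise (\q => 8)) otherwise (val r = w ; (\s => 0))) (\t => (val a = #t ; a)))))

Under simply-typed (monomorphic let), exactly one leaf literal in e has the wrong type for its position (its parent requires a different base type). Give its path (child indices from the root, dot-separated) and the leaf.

Derivation:
  unify Int ~ Bool
  FAIL: mismatch Int ~ Bool

Answer: 0.0.0 : 4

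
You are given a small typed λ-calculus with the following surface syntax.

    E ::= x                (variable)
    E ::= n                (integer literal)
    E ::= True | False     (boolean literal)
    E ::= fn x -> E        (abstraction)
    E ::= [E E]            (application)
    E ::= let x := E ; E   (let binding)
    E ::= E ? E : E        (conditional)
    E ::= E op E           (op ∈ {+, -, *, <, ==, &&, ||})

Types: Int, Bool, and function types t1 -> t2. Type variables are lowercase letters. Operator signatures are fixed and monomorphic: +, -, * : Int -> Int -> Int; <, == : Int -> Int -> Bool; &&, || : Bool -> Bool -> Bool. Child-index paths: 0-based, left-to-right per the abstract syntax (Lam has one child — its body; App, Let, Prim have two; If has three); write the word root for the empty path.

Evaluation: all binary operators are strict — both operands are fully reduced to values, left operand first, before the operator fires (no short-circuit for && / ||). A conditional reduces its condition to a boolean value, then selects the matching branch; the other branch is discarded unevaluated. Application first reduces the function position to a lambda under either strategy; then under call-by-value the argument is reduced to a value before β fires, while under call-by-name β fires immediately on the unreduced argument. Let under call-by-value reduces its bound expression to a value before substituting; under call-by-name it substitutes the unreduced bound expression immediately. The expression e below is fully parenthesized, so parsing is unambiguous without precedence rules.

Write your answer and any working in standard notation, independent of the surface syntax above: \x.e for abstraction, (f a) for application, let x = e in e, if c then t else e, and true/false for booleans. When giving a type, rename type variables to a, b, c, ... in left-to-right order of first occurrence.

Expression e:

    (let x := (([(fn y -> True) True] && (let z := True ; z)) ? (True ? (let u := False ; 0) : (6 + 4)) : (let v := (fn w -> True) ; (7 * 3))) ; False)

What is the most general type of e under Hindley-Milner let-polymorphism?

Derivation:
\y._ : a -> Bool
  unify a -> Bool ~ Bool -> b
  unify a ~ Bool
  unify Bool ~ b
_ _ : Bool
  unify Bool ~ Bool
let z : Bool
z : Bool
  unify Bool ~ Bool
  unify Bool ~ Bool
  unify Bool ~ Bool
let u : Bool
  unify Int ~ Int
  unify Int ~ Int
  unify Int ~ Int
\w._ : c -> Bool
let v : forall. c -> Bool
  unify Int ~ Int
  unify Int ~ Int
  unify Int ~ Int
let x : Int

Answer: Bool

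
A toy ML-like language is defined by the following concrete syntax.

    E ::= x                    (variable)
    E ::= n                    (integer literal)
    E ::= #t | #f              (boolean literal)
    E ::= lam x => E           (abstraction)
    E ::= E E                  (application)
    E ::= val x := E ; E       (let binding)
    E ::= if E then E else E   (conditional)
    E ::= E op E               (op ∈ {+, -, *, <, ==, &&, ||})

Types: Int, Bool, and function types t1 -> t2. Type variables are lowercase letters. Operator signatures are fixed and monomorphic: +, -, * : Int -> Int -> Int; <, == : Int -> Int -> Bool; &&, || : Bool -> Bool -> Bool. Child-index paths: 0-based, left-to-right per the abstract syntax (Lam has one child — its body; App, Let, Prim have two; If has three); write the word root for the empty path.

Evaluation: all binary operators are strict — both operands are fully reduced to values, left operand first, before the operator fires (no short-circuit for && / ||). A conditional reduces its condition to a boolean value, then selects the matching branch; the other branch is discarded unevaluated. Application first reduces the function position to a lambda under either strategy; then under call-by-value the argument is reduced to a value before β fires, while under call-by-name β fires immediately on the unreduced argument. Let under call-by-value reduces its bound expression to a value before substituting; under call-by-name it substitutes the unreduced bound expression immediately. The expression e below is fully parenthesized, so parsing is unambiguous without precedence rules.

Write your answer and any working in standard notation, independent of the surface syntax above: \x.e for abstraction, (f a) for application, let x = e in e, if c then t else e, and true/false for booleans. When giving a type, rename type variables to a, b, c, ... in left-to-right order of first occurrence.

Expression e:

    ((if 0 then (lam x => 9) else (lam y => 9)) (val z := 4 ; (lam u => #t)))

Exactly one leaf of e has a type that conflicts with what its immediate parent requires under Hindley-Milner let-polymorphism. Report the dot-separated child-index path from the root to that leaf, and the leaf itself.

Answer: 0.0 : 0

Working:
  unify Int ~ Bool
  FAIL: mismatch Int ~ Bool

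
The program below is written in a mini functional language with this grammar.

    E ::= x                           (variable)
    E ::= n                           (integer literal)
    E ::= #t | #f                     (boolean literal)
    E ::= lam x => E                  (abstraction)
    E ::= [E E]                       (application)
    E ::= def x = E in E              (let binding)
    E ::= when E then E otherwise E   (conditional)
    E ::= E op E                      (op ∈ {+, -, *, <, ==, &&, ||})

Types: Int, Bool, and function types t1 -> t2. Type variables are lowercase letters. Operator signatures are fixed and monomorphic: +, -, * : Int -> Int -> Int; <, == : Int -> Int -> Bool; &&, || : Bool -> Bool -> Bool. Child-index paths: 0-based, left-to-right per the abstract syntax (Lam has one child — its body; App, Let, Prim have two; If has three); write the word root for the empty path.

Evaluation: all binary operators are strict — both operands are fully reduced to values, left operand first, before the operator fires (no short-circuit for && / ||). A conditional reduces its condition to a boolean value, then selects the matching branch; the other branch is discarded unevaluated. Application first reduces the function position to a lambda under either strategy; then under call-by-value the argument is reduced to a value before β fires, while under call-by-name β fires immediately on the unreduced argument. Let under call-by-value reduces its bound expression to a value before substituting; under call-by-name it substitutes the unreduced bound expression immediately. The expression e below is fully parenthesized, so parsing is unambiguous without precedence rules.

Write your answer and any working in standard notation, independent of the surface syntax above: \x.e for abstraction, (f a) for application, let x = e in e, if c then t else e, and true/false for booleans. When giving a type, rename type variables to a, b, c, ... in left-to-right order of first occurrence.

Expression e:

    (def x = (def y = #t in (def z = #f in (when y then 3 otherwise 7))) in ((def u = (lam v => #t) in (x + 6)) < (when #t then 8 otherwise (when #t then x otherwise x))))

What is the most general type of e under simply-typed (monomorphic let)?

Answer: Bool

Trace:
let y : Bool
let z : Bool
y : Bool
  unify Bool ~ Bool
  unify Int ~ Int
let x : Int
\v._ : a -> Bool
let u : a -> Bool
x : Int
  unify Int ~ Int
  unify Int ~ Int
  unify Int ~ Int
  unify Bool ~ Bool
  unify Bool ~ Bool
x : Int
x : Int
  unify Int ~ Int
  unify Int ~ Int
  unify Int ~ Int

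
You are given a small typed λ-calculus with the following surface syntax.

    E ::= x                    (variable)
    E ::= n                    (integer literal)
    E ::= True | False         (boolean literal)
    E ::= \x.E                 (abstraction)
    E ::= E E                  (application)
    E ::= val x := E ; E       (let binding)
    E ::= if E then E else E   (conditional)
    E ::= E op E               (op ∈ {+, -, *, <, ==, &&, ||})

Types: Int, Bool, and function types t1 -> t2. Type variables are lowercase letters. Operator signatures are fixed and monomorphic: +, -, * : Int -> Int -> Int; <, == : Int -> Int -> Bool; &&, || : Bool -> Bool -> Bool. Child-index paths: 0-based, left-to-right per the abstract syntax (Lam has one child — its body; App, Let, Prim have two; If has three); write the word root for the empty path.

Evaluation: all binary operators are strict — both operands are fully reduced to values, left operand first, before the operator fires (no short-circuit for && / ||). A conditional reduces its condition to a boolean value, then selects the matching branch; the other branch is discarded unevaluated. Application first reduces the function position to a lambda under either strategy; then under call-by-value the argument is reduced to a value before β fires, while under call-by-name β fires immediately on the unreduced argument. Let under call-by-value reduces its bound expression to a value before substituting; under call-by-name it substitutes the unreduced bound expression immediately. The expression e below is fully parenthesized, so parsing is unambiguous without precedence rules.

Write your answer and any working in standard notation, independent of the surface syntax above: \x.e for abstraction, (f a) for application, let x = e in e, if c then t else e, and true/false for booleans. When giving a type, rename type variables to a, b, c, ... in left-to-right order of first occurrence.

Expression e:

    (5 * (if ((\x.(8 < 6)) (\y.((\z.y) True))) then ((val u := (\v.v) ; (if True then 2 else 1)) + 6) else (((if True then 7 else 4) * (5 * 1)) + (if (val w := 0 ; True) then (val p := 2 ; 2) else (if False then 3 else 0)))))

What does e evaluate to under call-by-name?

Answer: 185

Trace:
step 0: (5 * (if ((\x.(8 < 6)) (\y.((\z.y) true))) then ((let u = (\v.v) in (if true then 2 else 1)) + 6) else (((if true then 7 else 4) * (5 * 1)) + (if (let w = 0 in true) then (let p = 2 in 2) else (if false then 3 else 0)))))
step 1: [beta@1.0] (5 * (if (8 < 6) then ((let u = (\v.v) in (if true then 2 else 1)) + 6) else (((if true then 7 else 4) * (5 * 1)) + (if (let w = 0 in true) then (let p = 2 in 2) else (if false then 3 else 0)))))
step 2: [delta@1.0] (5 * (if false then ((let u = (\v.v) in (if true then 2 else 1)) + 6) else (((if true then 7 else 4) * (5 * 1)) + (if (let w = 0 in true) then (let p = 2 in 2) else (if false then 3 else 0)))))
step 3: [if@1] (5 * (((if true then 7 else 4) * (5 * 1)) + (if (let w = 0 in true) then (let p = 2 in 2) else (if false then 3 else 0))))
step 4: [if@1.0.0] (5 * ((7 * (5 * 1)) + (if (let w = 0 in true) then (let p = 2 in 2) else (if false then 3 else 0))))
step 5: [delta@1.0.1] (5 * ((7 * 5) + (if (let w = 0 in true) then (let p = 2 in 2) else (if false then 3 else 0))))
step 6: [delta@1.0] (5 * (35 + (if (let w = 0 in true) then (let p = 2 in 2) else (if false then 3 else 0))))
step 7: [let@1.1.0] (5 * (35 + (if true then (let p = 2 in 2) else (if false then 3 else 0))))
step 8: [if@1.1] (5 * (35 + (let p = 2 in 2)))
step 9: [let@1.1] (5 * (35 + 2))
step 10: [delta@1] (5 * 37)
step 11: [delta@root] 185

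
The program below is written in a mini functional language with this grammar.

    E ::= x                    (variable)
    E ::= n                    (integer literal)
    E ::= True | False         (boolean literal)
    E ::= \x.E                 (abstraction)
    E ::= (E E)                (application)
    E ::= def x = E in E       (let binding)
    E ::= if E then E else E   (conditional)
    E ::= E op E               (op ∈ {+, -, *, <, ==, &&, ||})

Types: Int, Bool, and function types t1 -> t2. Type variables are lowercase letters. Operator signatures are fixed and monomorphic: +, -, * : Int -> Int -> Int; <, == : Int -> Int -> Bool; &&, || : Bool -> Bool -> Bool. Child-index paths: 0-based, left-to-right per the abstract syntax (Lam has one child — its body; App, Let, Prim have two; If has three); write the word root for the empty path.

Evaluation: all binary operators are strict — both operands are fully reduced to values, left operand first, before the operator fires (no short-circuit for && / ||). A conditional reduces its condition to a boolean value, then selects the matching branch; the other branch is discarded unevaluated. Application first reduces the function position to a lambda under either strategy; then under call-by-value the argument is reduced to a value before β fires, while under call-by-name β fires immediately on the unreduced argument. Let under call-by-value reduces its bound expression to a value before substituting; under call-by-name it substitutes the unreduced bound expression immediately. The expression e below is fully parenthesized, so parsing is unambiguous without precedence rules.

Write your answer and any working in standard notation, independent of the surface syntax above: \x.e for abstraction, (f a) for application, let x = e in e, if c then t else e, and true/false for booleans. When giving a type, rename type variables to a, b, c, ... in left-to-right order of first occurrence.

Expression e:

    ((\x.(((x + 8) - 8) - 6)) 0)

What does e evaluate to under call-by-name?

Answer: -6

Trace:
step 0: ((\x.(((x + 8) - 8) - 6)) 0)
step 1: [beta@root] (((0 + 8) - 8) - 6)
step 2: [delta@0.0] ((8 - 8) - 6)
step 3: [delta@0] (0 - 6)
step 4: [delta@root] -6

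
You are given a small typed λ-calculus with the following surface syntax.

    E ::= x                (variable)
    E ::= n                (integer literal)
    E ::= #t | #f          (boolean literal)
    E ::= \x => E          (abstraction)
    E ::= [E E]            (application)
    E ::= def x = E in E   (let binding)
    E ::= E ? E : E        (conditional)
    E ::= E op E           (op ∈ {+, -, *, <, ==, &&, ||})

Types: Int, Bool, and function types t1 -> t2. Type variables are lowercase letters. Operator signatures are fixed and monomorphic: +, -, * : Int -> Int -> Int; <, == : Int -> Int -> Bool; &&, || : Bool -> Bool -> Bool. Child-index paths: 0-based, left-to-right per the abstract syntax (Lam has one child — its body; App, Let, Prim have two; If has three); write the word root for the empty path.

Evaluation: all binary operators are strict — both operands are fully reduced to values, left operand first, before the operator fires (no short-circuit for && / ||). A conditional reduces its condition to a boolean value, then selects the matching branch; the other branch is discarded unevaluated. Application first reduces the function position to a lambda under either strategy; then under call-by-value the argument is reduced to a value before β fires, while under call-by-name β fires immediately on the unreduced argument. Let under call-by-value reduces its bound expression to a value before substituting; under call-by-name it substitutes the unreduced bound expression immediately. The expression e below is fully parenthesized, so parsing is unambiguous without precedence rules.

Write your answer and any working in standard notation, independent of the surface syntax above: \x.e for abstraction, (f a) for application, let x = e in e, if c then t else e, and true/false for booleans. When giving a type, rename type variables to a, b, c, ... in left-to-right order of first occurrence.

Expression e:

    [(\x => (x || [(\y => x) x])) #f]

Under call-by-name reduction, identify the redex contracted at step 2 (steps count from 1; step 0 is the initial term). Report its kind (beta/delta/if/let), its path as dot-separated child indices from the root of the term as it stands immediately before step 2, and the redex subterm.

Answer: beta at 1 : ((\y.false) false)

Working:
step 0: ((\x.(x || ((\y.x) x))) false)
step 1: [beta@root] (false || ((\y.false) false))
step 2: [beta@1] (false || false)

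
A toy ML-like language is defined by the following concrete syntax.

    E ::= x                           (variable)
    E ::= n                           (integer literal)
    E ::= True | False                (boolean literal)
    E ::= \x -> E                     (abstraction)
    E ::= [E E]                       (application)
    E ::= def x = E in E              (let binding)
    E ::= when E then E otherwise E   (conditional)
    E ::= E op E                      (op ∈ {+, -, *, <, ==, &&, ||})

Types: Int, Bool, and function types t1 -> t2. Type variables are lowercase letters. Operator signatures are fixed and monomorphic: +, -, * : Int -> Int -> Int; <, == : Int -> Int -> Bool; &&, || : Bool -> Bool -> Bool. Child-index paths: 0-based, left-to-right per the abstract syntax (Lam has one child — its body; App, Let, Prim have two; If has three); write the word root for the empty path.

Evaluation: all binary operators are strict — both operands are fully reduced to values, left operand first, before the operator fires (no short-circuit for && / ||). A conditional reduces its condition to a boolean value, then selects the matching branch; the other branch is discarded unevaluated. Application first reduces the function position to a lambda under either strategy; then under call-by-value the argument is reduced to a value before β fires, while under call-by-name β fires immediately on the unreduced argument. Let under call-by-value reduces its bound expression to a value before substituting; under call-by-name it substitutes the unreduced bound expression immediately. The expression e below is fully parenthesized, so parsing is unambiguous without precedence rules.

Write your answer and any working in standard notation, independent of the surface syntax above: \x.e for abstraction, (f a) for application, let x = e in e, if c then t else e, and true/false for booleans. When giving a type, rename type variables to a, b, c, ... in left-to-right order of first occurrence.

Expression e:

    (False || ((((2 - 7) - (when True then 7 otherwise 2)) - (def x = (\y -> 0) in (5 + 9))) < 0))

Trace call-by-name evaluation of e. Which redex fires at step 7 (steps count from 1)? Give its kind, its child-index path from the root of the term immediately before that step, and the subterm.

Derivation:
step 0: (false || ((((2 - 7) - (if true then 7 else 2)) - (let x = (\y.0) in (5 + 9))) < 0))
step 1: [delta@1.0.0.0] (false || (((-5 - (if true then 7 else 2)) - (let x = (\y.0) in (5 + 9))) < 0))
step 2: [if@1.0.0.1] (false || (((-5 - 7) - (let x = (\y.0) in (5 + 9))) < 0))
step 3: [delta@1.0.0] (false || ((-12 - (let x = (\y.0) in (5 + 9))) < 0))
step 4: [let@1.0.1] (false || ((-12 - (5 + 9)) < 0))
step 5: [delta@1.0.1] (false || ((-12 - 14) < 0))
step 6: [delta@1.0] (false || (-26 < 0))
step 7: [delta@1] (false || true)

Answer: delta at 1 : (-26 < 0)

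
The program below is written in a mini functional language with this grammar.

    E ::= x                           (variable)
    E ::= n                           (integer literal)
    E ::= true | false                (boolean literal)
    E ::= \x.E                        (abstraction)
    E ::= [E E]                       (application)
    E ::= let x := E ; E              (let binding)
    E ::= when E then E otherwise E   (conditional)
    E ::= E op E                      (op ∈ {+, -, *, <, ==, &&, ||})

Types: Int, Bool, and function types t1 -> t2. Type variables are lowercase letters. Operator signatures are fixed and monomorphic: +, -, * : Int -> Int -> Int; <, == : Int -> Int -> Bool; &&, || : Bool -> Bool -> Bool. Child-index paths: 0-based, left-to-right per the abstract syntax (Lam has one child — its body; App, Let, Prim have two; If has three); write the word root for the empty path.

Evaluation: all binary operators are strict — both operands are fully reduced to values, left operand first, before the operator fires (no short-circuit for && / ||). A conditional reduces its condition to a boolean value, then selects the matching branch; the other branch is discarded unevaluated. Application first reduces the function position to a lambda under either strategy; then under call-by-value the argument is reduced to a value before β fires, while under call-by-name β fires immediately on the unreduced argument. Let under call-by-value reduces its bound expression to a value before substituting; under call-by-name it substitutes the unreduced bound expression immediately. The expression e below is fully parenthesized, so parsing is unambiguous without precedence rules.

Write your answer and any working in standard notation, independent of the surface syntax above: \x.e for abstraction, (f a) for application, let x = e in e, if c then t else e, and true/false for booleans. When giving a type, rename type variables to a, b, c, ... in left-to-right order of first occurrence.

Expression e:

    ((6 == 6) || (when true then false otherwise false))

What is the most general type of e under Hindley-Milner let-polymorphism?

Answer: Bool

Derivation:
  unify Int ~ Int
  unify Int ~ Int
  unify Bool ~ Bool
  unify Bool ~ Bool
  unify Bool ~ Bool
  unify Bool ~ Bool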